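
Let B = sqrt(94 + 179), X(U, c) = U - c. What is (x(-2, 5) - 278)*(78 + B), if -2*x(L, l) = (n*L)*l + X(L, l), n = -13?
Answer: -26481 - 679*sqrt(273)/2 ≈ -32090.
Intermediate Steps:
x(L, l) = l/2 - L/2 + 13*L*l/2 (x(L, l) = -((-13*L)*l + (L - l))/2 = -(-13*L*l + (L - l))/2 = -(L - l - 13*L*l)/2 = l/2 - L/2 + 13*L*l/2)
B = sqrt(273) ≈ 16.523
(x(-2, 5) - 278)*(78 + B) = (((1/2)*5 - 1/2*(-2) + (13/2)*(-2)*5) - 278)*(78 + sqrt(273)) = ((5/2 + 1 - 65) - 278)*(78 + sqrt(273)) = (-123/2 - 278)*(78 + sqrt(273)) = -679*(78 + sqrt(273))/2 = -26481 - 679*sqrt(273)/2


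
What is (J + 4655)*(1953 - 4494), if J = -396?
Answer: -10822119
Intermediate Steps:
(J + 4655)*(1953 - 4494) = (-396 + 4655)*(1953 - 4494) = 4259*(-2541) = -10822119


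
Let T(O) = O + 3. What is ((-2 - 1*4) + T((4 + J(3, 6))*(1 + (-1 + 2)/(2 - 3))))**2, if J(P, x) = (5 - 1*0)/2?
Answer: 9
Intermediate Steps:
J(P, x) = 5/2 (J(P, x) = (5 + 0)*(1/2) = 5*(1/2) = 5/2)
T(O) = 3 + O
((-2 - 1*4) + T((4 + J(3, 6))*(1 + (-1 + 2)/(2 - 3))))**2 = ((-2 - 1*4) + (3 + (4 + 5/2)*(1 + (-1 + 2)/(2 - 3))))**2 = ((-2 - 4) + (3 + 13*(1 + 1/(-1))/2))**2 = (-6 + (3 + 13*(1 + 1*(-1))/2))**2 = (-6 + (3 + 13*(1 - 1)/2))**2 = (-6 + (3 + (13/2)*0))**2 = (-6 + (3 + 0))**2 = (-6 + 3)**2 = (-3)**2 = 9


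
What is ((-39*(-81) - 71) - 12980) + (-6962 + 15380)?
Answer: -1474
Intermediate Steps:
((-39*(-81) - 71) - 12980) + (-6962 + 15380) = ((3159 - 71) - 12980) + 8418 = (3088 - 12980) + 8418 = -9892 + 8418 = -1474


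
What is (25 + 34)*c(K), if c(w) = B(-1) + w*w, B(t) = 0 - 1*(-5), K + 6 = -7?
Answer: 10266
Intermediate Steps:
K = -13 (K = -6 - 7 = -13)
B(t) = 5 (B(t) = 0 + 5 = 5)
c(w) = 5 + w² (c(w) = 5 + w*w = 5 + w²)
(25 + 34)*c(K) = (25 + 34)*(5 + (-13)²) = 59*(5 + 169) = 59*174 = 10266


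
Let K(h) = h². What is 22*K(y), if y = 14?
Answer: 4312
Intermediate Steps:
22*K(y) = 22*14² = 22*196 = 4312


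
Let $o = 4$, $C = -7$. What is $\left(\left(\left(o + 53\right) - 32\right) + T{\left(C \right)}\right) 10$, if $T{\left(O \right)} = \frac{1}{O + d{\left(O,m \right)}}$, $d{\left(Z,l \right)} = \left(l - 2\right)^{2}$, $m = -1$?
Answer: $255$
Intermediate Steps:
$d{\left(Z,l \right)} = \left(-2 + l\right)^{2}$
$T{\left(O \right)} = \frac{1}{9 + O}$ ($T{\left(O \right)} = \frac{1}{O + \left(-2 - 1\right)^{2}} = \frac{1}{O + \left(-3\right)^{2}} = \frac{1}{O + 9} = \frac{1}{9 + O}$)
$\left(\left(\left(o + 53\right) - 32\right) + T{\left(C \right)}\right) 10 = \left(\left(\left(4 + 53\right) - 32\right) + \frac{1}{9 - 7}\right) 10 = \left(\left(57 - 32\right) + \frac{1}{2}\right) 10 = \left(25 + \frac{1}{2}\right) 10 = \frac{51}{2} \cdot 10 = 255$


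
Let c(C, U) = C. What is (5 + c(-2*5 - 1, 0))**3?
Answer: -216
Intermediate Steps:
(5 + c(-2*5 - 1, 0))**3 = (5 + (-2*5 - 1))**3 = (5 + (-10 - 1))**3 = (5 - 11)**3 = (-6)**3 = -216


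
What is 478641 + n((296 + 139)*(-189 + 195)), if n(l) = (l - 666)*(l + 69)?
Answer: 5686617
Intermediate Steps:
n(l) = (-666 + l)*(69 + l)
478641 + n((296 + 139)*(-189 + 195)) = 478641 + (-45954 + ((296 + 139)*(-189 + 195))² - 597*(296 + 139)*(-189 + 195)) = 478641 + (-45954 + (435*6)² - 259695*6) = 478641 + (-45954 + 2610² - 597*2610) = 478641 + (-45954 + 6812100 - 1558170) = 478641 + 5207976 = 5686617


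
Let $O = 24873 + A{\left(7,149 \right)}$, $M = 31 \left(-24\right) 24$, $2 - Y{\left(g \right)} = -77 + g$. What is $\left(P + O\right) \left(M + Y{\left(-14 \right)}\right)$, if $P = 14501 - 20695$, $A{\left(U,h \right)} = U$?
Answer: $-331919418$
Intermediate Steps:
$Y{\left(g \right)} = 79 - g$ ($Y{\left(g \right)} = 2 - \left(-77 + g\right) = 79 - g$)
$P = -6194$ ($P = 14501 - 20695 = -6194$)
$M = -17856$ ($M = \left(-744\right) 24 = -17856$)
$O = 24880$ ($O = 24873 + 7 = 24880$)
$\left(P + O\right) \left(M + Y{\left(-14 \right)}\right) = \left(-6194 + 24880\right) \left(-17856 + \left(79 - -14\right)\right) = 18686 \left(-17856 + \left(79 + 14\right)\right) = 18686 \left(-17856 + 93\right) = 18686 \left(-17763\right) = -331919418$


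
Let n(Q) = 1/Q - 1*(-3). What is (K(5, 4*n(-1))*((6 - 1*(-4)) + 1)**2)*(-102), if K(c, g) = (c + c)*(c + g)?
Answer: -1604460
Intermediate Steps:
n(Q) = 3 + 1/Q (n(Q) = 1/Q + 3 = 3 + 1/Q)
K(c, g) = 2*c*(c + g) (K(c, g) = (2*c)*(c + g) = 2*c*(c + g))
(K(5, 4*n(-1))*((6 - 1*(-4)) + 1)**2)*(-102) = ((2*5*(5 + 4*(3 + 1/(-1))))*((6 - 1*(-4)) + 1)**2)*(-102) = ((2*5*(5 + 4*(3 - 1)))*((6 + 4) + 1)**2)*(-102) = ((2*5*(5 + 4*2))*(10 + 1)**2)*(-102) = ((2*5*(5 + 8))*11**2)*(-102) = ((2*5*13)*121)*(-102) = (130*121)*(-102) = 15730*(-102) = -1604460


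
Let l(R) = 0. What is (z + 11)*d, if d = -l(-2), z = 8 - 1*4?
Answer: 0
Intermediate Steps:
z = 4 (z = 8 - 4 = 4)
d = 0 (d = -1*0 = 0)
(z + 11)*d = (4 + 11)*0 = 15*0 = 0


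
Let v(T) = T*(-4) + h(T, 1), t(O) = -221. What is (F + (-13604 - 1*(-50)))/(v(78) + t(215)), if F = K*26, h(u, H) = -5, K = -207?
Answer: 9468/269 ≈ 35.197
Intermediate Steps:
v(T) = -5 - 4*T (v(T) = T*(-4) - 5 = -4*T - 5 = -5 - 4*T)
F = -5382 (F = -207*26 = -5382)
(F + (-13604 - 1*(-50)))/(v(78) + t(215)) = (-5382 + (-13604 - 1*(-50)))/((-5 - 4*78) - 221) = (-5382 + (-13604 + 50))/((-5 - 312) - 221) = (-5382 - 13554)/(-317 - 221) = -18936/(-538) = -18936*(-1/538) = 9468/269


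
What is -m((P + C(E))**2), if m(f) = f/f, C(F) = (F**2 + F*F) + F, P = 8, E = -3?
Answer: -1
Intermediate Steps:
C(F) = F + 2*F**2 (C(F) = (F**2 + F**2) + F = 2*F**2 + F = F + 2*F**2)
m(f) = 1
-m((P + C(E))**2) = -1*1 = -1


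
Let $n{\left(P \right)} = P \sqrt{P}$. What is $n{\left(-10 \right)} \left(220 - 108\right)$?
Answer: $- 1120 i \sqrt{10} \approx - 3541.8 i$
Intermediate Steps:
$n{\left(P \right)} = P^{\frac{3}{2}}$
$n{\left(-10 \right)} \left(220 - 108\right) = \left(-10\right)^{\frac{3}{2}} \left(220 - 108\right) = - 10 i \sqrt{10} \cdot 112 = - 1120 i \sqrt{10}$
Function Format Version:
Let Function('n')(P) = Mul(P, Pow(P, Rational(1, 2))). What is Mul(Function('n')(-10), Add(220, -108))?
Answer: Mul(-1120, I, Pow(10, Rational(1, 2))) ≈ Mul(-3541.8, I)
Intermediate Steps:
Function('n')(P) = Pow(P, Rational(3, 2))
Mul(Function('n')(-10), Add(220, -108)) = Mul(Pow(-10, Rational(3, 2)), Add(220, -108)) = Mul(Mul(-10, I, Pow(10, Rational(1, 2))), 112) = Mul(-1120, I, Pow(10, Rational(1, 2)))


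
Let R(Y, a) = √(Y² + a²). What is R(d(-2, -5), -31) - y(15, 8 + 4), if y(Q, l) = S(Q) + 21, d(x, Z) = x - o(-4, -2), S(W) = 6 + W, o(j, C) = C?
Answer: -11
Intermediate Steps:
d(x, Z) = 2 + x (d(x, Z) = x - 1*(-2) = x + 2 = 2 + x)
y(Q, l) = 27 + Q (y(Q, l) = (6 + Q) + 21 = 27 + Q)
R(d(-2, -5), -31) - y(15, 8 + 4) = √((2 - 2)² + (-31)²) - (27 + 15) = √(0² + 961) - 1*42 = √(0 + 961) - 42 = √961 - 42 = 31 - 42 = -11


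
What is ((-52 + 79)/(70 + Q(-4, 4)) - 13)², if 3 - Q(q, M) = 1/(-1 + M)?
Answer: 7579009/47524 ≈ 159.48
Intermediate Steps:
Q(q, M) = 3 - 1/(-1 + M)
((-52 + 79)/(70 + Q(-4, 4)) - 13)² = ((-52 + 79)/(70 + (-4 + 3*4)/(-1 + 4)) - 13)² = (27/(70 + (-4 + 12)/3) - 13)² = (27/(70 + (⅓)*8) - 13)² = (27/(70 + 8/3) - 13)² = (27/(218/3) - 13)² = (27*(3/218) - 13)² = (81/218 - 13)² = (-2753/218)² = 7579009/47524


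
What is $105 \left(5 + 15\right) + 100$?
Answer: $2200$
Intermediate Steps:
$105 \left(5 + 15\right) + 100 = 105 \cdot 20 + 100 = 2100 + 100 = 2200$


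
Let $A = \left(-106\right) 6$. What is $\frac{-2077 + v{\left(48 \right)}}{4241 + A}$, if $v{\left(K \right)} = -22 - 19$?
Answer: $- \frac{2118}{3605} \approx -0.58752$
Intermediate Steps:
$v{\left(K \right)} = -41$ ($v{\left(K \right)} = -22 - 19 = -41$)
$A = -636$
$\frac{-2077 + v{\left(48 \right)}}{4241 + A} = \frac{-2077 - 41}{4241 - 636} = - \frac{2118}{3605}$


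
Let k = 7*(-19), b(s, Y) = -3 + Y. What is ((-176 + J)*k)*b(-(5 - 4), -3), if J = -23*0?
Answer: -140448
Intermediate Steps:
J = 0
k = -133
((-176 + J)*k)*b(-(5 - 4), -3) = ((-176 + 0)*(-133))*(-3 - 3) = -176*(-133)*(-6) = 23408*(-6) = -140448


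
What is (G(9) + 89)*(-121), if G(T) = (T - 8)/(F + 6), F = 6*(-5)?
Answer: -258335/24 ≈ -10764.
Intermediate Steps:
F = -30
G(T) = 1/3 - T/24 (G(T) = (T - 8)/(-30 + 6) = (-8 + T)/(-24) = (-8 + T)*(-1/24) = 1/3 - T/24)
(G(9) + 89)*(-121) = ((1/3 - 1/24*9) + 89)*(-121) = ((1/3 - 3/8) + 89)*(-121) = (-1/24 + 89)*(-121) = (2135/24)*(-121) = -258335/24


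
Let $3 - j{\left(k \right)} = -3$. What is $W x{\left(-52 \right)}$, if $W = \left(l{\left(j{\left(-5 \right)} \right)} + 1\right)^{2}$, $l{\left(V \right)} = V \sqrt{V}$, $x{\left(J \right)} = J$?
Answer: $-11284 - 624 \sqrt{6} \approx -12812.0$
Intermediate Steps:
$j{\left(k \right)} = 6$ ($j{\left(k \right)} = 3 - -3 = 3 + 3 = 6$)
$l{\left(V \right)} = V^{\frac{3}{2}}$
$W = \left(1 + 6 \sqrt{6}\right)^{2}$ ($W = \left(6^{\frac{3}{2}} + 1\right)^{2} = \left(6 \sqrt{6} + 1\right)^{2} = \left(1 + 6 \sqrt{6}\right)^{2} \approx 246.39$)
$W x{\left(-52 \right)} = \left(217 + 12 \sqrt{6}\right) \left(-52\right) = -11284 - 624 \sqrt{6}$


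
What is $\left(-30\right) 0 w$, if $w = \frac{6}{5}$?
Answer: $0$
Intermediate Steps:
$w = \frac{6}{5}$ ($w = 6 \cdot \frac{1}{5} = \frac{6}{5} \approx 1.2$)
$\left(-30\right) 0 w = \left(-30\right) 0 \cdot \frac{6}{5} = 0 \cdot \frac{6}{5} = 0$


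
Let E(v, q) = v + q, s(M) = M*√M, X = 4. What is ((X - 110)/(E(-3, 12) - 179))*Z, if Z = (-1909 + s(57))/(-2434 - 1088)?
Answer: 101177/299370 - 1007*√57/99790 ≈ 0.26178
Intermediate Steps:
s(M) = M^(3/2)
E(v, q) = q + v
Z = 1909/3522 - 19*√57/1174 (Z = (-1909 + 57^(3/2))/(-2434 - 1088) = (-1909 + 57*√57)/(-3522) = (-1909 + 57*√57)*(-1/3522) = 1909/3522 - 19*√57/1174 ≈ 0.41984)
((X - 110)/(E(-3, 12) - 179))*Z = ((4 - 110)/((12 - 3) - 179))*(1909/3522 - 19*√57/1174) = (-106/(9 - 179))*(1909/3522 - 19*√57/1174) = (-106/(-170))*(1909/3522 - 19*√57/1174) = (-106*(-1/170))*(1909/3522 - 19*√57/1174) = 53*(1909/3522 - 19*√57/1174)/85 = 101177/299370 - 1007*√57/99790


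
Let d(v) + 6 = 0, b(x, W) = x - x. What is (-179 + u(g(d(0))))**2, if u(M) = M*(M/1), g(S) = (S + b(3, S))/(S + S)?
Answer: 511225/16 ≈ 31952.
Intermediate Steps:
b(x, W) = 0
d(v) = -6 (d(v) = -6 + 0 = -6)
g(S) = 1/2 (g(S) = (S + 0)/(S + S) = S/((2*S)) = S*(1/(2*S)) = 1/2)
u(M) = M**2 (u(M) = M*(M*1) = M*M = M**2)
(-179 + u(g(d(0))))**2 = (-179 + (1/2)**2)**2 = (-179 + 1/4)**2 = (-715/4)**2 = 511225/16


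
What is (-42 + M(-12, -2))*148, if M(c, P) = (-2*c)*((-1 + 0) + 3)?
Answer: 888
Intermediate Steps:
M(c, P) = -4*c (M(c, P) = (-2*c)*(-1 + 3) = -2*c*2 = -4*c)
(-42 + M(-12, -2))*148 = (-42 - 4*(-12))*148 = (-42 + 48)*148 = 6*148 = 888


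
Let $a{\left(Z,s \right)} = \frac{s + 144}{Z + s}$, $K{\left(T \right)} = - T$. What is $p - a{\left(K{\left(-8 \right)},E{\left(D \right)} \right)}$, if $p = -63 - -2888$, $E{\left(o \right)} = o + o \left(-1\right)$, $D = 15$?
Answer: $2807$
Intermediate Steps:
$E{\left(o \right)} = 0$ ($E{\left(o \right)} = o - o = 0$)
$a{\left(Z,s \right)} = \frac{144 + s}{Z + s}$
$p = 2825$ ($p = -63 + 2888 = 2825$)
$p - a{\left(K{\left(-8 \right)},E{\left(D \right)} \right)} = 2825 - \frac{144 + 0}{\left(-1\right) \left(-8\right) + 0} = 2825 - \frac{1}{8 + 0} \cdot 144 = 2825 - \frac{1}{8} \cdot 144 = 2825 - 18 = 2807$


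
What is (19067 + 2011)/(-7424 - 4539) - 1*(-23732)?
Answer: 283884838/11963 ≈ 23730.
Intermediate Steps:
(19067 + 2011)/(-7424 - 4539) - 1*(-23732) = 21078/(-11963) + 23732 = 21078*(-1/11963) + 23732 = -21078/11963 + 23732 = 283884838/11963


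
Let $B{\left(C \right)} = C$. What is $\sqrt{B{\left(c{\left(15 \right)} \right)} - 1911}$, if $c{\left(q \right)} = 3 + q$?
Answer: $i \sqrt{1893} \approx 43.509 i$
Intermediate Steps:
$\sqrt{B{\left(c{\left(15 \right)} \right)} - 1911} = \sqrt{\left(3 + 15\right) - 1911} = \sqrt{18 - 1911} = \sqrt{-1893} = i \sqrt{1893}$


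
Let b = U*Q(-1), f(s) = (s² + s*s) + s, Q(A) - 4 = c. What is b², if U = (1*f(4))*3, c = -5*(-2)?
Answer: 2286144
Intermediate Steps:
c = 10
Q(A) = 14 (Q(A) = 4 + 10 = 14)
f(s) = s + 2*s² (f(s) = (s² + s²) + s = 2*s² + s = s + 2*s²)
U = 108 (U = (1*(4*(1 + 2*4)))*3 = (1*(4*(1 + 8)))*3 = (1*(4*9))*3 = (1*36)*3 = 36*3 = 108)
b = 1512 (b = 108*14 = 1512)
b² = 1512² = 2286144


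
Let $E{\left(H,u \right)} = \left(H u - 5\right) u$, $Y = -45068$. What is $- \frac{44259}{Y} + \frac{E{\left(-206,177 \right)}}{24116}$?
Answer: $- \frac{36228902721}{135857486} \approx -266.67$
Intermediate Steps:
$E{\left(H,u \right)} = u \left(-5 + H u\right)$ ($E{\left(H,u \right)} = \left(H u - 5\right) u = \left(-5 + H u\right) u = u \left(-5 + H u\right)$)
$- \frac{44259}{Y} + \frac{E{\left(-206,177 \right)}}{24116} = - \frac{44259}{-45068} + \frac{177 \left(-5 - 36462\right)}{24116} = \left(-44259\right) \left(- \frac{1}{45068}\right) + 177 \left(-5 - 36462\right) \frac{1}{24116} = \frac{44259}{45068} + 177 \left(-36467\right) \frac{1}{24116} = \frac{44259}{45068} - \frac{6454659}{24116} = - \frac{36228902721}{135857486}$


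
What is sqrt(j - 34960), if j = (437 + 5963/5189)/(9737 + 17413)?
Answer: I*sqrt(770966883034484466)/4696045 ≈ 186.98*I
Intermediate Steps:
j = 378926/23480225 (j = (437 + 5963*(1/5189))/27150 = (437 + 5963/5189)*(1/27150) = (2273556/5189)*(1/27150) = 378926/23480225 ≈ 0.016138)
sqrt(j - 34960) = sqrt(378926/23480225 - 34960) = sqrt(-820868287074/23480225) = I*sqrt(770966883034484466)/4696045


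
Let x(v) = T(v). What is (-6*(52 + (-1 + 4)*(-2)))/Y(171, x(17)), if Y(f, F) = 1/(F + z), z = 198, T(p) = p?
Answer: -59340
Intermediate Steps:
x(v) = v
Y(f, F) = 1/(198 + F) (Y(f, F) = 1/(F + 198) = 1/(198 + F))
(-6*(52 + (-1 + 4)*(-2)))/Y(171, x(17)) = (-6*(52 + (-1 + 4)*(-2)))/(1/(198 + 17)) = (-6*(52 + 3*(-2)))/(1/215) = (-6*(52 - 6))/(1/215) = -6*46*215 = -276*215 = -59340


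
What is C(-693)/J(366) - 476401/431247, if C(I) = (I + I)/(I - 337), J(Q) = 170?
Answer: -41410053379/37755674850 ≈ -1.0968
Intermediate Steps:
C(I) = 2*I/(-337 + I) (C(I) = (2*I)/(-337 + I) = 2*I/(-337 + I))
C(-693)/J(366) - 476401/431247 = (2*(-693)/(-337 - 693))/170 - 476401/431247 = (2*(-693)/(-1030))*(1/170) - 476401*1/431247 = (2*(-693)*(-1/1030))*(1/170) - 476401/431247 = (693/515)*(1/170) - 476401/431247 = 693/87550 - 476401/431247 = -41410053379/37755674850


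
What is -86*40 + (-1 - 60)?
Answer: -3501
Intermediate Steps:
-86*40 + (-1 - 60) = -3440 - 61 = -3501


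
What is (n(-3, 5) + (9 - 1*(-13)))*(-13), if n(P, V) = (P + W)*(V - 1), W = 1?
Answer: -182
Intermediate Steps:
n(P, V) = (1 + P)*(-1 + V) (n(P, V) = (P + 1)*(V - 1) = (1 + P)*(-1 + V))
(n(-3, 5) + (9 - 1*(-13)))*(-13) = ((-1 + 5 - 1*(-3) - 3*5) + (9 - 1*(-13)))*(-13) = ((-1 + 5 + 3 - 15) + (9 + 13))*(-13) = (-8 + 22)*(-13) = 14*(-13) = -182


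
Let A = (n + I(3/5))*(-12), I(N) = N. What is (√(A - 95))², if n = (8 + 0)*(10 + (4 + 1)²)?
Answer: -17311/5 ≈ -3462.2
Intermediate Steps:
n = 280 (n = 8*(10 + 5²) = 8*(10 + 25) = 8*35 = 280)
A = -16836/5 (A = (280 + 3/5)*(-12) = (280 + 3*(⅕))*(-12) = (280 + ⅗)*(-12) = (1403/5)*(-12) = -16836/5 ≈ -3367.2)
(√(A - 95))² = (√(-16836/5 - 95))² = (√(-17311/5))² = (I*√86555/5)² = -17311/5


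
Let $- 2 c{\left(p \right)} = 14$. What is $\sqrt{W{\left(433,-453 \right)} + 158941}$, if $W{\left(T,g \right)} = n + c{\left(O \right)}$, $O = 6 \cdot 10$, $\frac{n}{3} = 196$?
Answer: $\sqrt{159522} \approx 399.4$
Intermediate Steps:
$n = 588$ ($n = 3 \cdot 196 = 588$)
$O = 60$
$c{\left(p \right)} = -7$ ($c{\left(p \right)} = \left(- \frac{1}{2}\right) 14 = -7$)
$W{\left(T,g \right)} = 581$ ($W{\left(T,g \right)} = 588 - 7 = 581$)
$\sqrt{W{\left(433,-453 \right)} + 158941} = \sqrt{581 + 158941} = \sqrt{159522}$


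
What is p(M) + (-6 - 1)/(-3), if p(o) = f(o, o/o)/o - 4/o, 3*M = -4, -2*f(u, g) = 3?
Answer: 155/24 ≈ 6.4583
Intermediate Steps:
f(u, g) = -3/2 (f(u, g) = -½*3 = -3/2)
M = -4/3 (M = (⅓)*(-4) = -4/3 ≈ -1.3333)
p(o) = -11/(2*o) (p(o) = -3/(2*o) - 4/o = -11/(2*o))
p(M) + (-6 - 1)/(-3) = -11/(2*(-4/3)) + (-6 - 1)/(-3) = -11/2*(-¾) - 7*(-⅓) = 33/8 + 7/3 = 155/24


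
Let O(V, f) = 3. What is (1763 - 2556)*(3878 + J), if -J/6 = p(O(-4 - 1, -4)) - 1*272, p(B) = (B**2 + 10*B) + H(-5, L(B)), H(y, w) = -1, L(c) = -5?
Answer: -4188626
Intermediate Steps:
p(B) = -1 + B**2 + 10*B (p(B) = (B**2 + 10*B) - 1 = -1 + B**2 + 10*B)
J = 1404 (J = -6*((-1 + 3**2 + 10*3) - 1*272) = -6*((-1 + 9 + 30) - 272) = -6*(38 - 272) = -6*(-234) = 1404)
(1763 - 2556)*(3878 + J) = (1763 - 2556)*(3878 + 1404) = -793*5282 = -4188626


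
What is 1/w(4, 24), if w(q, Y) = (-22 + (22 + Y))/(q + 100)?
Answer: 13/3 ≈ 4.3333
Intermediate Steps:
w(q, Y) = Y/(100 + q)
1/w(4, 24) = 1/(24/(100 + 4)) = 1/(24/104) = 1/(24*(1/104)) = 1/(3/13) = 13/3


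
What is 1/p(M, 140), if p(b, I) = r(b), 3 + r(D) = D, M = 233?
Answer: 1/230 ≈ 0.0043478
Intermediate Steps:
r(D) = -3 + D
p(b, I) = -3 + b
1/p(M, 140) = 1/(-3 + 233) = 1/230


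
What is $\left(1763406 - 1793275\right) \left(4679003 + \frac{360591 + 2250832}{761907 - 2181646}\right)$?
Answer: $- \frac{198418585047647986}{1419739} \approx -1.3976 \cdot 10^{11}$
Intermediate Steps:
$\left(1763406 - 1793275\right) \left(4679003 + \frac{360591 + 2250832}{761907 - 2181646}\right) = - 29869 \left(4679003 + \frac{2611423}{-1419739}\right) = - 29869 \left(4679003 + 2611423 \left(- \frac{1}{1419739}\right)\right) = - 29869 \left(4679003 - \frac{2611423}{1419739}\right) = \left(-29869\right) \frac{6642960428794}{1419739} = - \frac{198418585047647986}{1419739}$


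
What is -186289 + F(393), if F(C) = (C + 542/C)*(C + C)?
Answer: 123693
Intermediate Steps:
F(C) = 2*C*(C + 542/C) (F(C) = (C + 542/C)*(2*C) = 2*C*(C + 542/C))
-186289 + F(393) = -186289 + (1084 + 2*393**2) = -186289 + (1084 + 2*154449) = -186289 + (1084 + 308898) = -186289 + 309982 = 123693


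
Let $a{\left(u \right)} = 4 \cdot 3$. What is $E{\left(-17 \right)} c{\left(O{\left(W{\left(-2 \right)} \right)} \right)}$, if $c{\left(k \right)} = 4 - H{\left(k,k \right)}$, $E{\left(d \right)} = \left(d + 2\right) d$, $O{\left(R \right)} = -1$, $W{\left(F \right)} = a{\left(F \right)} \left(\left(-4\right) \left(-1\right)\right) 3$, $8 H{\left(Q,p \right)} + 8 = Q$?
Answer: $\frac{10455}{8} \approx 1306.9$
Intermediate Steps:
$a{\left(u \right)} = 12$
$H{\left(Q,p \right)} = -1 + \frac{Q}{8}$
$W{\left(F \right)} = 144$ ($W{\left(F \right)} = 12 \left(\left(-4\right) \left(-1\right)\right) 3 = 12 \cdot 4 \cdot 3 = 48 \cdot 3 = 144$)
$E{\left(d \right)} = d \left(2 + d\right)$ ($E{\left(d \right)} = \left(2 + d\right) d = d \left(2 + d\right)$)
$c{\left(k \right)} = 5 - \frac{k}{8}$ ($c{\left(k \right)} = 4 - \left(-1 + \frac{k}{8}\right) = 5 - \frac{k}{8}$)
$E{\left(-17 \right)} c{\left(O{\left(W{\left(-2 \right)} \right)} \right)} = - 17 \left(2 - 17\right) \left(5 - - \frac{1}{8}\right) = \left(-17\right) \left(-15\right) \left(5 + \frac{1}{8}\right) = 255 \cdot \frac{41}{8} = \frac{10455}{8}$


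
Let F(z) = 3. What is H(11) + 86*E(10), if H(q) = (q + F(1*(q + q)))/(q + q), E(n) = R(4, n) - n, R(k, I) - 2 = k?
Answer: -3777/11 ≈ -343.36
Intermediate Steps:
R(k, I) = 2 + k
E(n) = 6 - n (E(n) = (2 + 4) - n = 6 - n)
H(q) = (3 + q)/(2*q) (H(q) = (q + 3)/(q + q) = (3 + q)/((2*q)) = (3 + q)*(1/(2*q)) = (3 + q)/(2*q))
H(11) + 86*E(10) = (½)*(3 + 11)/11 + 86*(6 - 1*10) = (½)*(1/11)*14 + 86*(6 - 10) = 7/11 + 86*(-4) = 7/11 - 344 = -3777/11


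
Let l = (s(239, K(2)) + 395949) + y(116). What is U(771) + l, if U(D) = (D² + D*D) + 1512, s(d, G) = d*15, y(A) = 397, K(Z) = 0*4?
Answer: 1590325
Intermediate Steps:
K(Z) = 0
s(d, G) = 15*d
l = 399931 (l = (15*239 + 395949) + 397 = (3585 + 395949) + 397 = 399534 + 397 = 399931)
U(D) = 1512 + 2*D² (U(D) = (D² + D²) + 1512 = 2*D² + 1512 = 1512 + 2*D²)
U(771) + l = (1512 + 2*771²) + 399931 = (1512 + 2*594441) + 399931 = (1512 + 1188882) + 399931 = 1190394 + 399931 = 1590325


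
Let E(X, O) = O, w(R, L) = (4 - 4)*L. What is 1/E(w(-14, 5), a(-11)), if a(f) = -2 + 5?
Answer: ⅓ ≈ 0.33333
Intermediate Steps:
w(R, L) = 0 (w(R, L) = 0*L = 0)
a(f) = 3
1/E(w(-14, 5), a(-11)) = 1/3 = ⅓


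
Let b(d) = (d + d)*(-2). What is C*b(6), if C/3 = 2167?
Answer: -156024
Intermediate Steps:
C = 6501 (C = 3*2167 = 6501)
b(d) = -4*d (b(d) = (2*d)*(-2) = -4*d)
C*b(6) = 6501*(-4*6) = 6501*(-24) = -156024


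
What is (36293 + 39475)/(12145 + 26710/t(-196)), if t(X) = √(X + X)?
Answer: 546544432/88687615 + 42928312*I*√2/88687615 ≈ 6.1626 + 0.68454*I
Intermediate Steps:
t(X) = √2*√X (t(X) = √(2*X) = √2*√X)
(36293 + 39475)/(12145 + 26710/t(-196)) = (36293 + 39475)/(12145 + 26710/((√2*√(-196)))) = 75768/(12145 + 26710/((√2*(14*I)))) = 75768/(12145 + 26710/((14*I*√2))) = 75768/(12145 + 26710*(-I*√2/28)) = 75768/(12145 - 13355*I*√2/14)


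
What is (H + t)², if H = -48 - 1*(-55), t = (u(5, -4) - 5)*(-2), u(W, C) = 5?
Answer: 49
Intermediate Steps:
t = 0 (t = (5 - 5)*(-2) = 0*(-2) = 0)
H = 7 (H = -48 + 55 = 7)
(H + t)² = (7 + 0)² = 7² = 49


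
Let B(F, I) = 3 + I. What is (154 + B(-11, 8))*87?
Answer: 14355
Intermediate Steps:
(154 + B(-11, 8))*87 = (154 + (3 + 8))*87 = (154 + 11)*87 = 165*87 = 14355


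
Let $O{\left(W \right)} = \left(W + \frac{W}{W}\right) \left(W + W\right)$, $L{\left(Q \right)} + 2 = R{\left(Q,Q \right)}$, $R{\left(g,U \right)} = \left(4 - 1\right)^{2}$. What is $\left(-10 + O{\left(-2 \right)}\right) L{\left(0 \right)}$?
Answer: $-42$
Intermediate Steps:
$R{\left(g,U \right)} = 9$ ($R{\left(g,U \right)} = 3^{2} = 9$)
$L{\left(Q \right)} = 7$ ($L{\left(Q \right)} = -2 + 9 = 7$)
$O{\left(W \right)} = 2 W \left(1 + W\right)$ ($O{\left(W \right)} = \left(W + 1\right) 2 W = \left(1 + W\right) 2 W = 2 W \left(1 + W\right)$)
$\left(-10 + O{\left(-2 \right)}\right) L{\left(0 \right)} = \left(-10 + 2 \left(-2\right) \left(1 - 2\right)\right) 7 = \left(-10 + 2 \left(-2\right) \left(-1\right)\right) 7 = \left(-10 + 4\right) 7 = \left(-6\right) 7 = -42$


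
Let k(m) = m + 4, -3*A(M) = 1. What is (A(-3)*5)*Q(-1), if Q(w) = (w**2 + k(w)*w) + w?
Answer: 5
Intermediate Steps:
A(M) = -1/3 (A(M) = -1/3*1 = -1/3)
k(m) = 4 + m
Q(w) = w + w**2 + w*(4 + w) (Q(w) = (w**2 + (4 + w)*w) + w = (w**2 + w*(4 + w)) + w = w + w**2 + w*(4 + w))
(A(-3)*5)*Q(-1) = (-1/3*5)*(-(5 + 2*(-1))) = -(-5)*(5 - 2)/3 = -(-5)*3/3 = -5/3*(-3) = 5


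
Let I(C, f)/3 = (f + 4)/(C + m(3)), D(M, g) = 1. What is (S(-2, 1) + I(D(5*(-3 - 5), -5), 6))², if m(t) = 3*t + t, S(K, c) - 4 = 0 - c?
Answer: 4761/169 ≈ 28.172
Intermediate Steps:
S(K, c) = 4 - c (S(K, c) = 4 + (0 - c) = 4 - c)
m(t) = 4*t
I(C, f) = 3*(4 + f)/(12 + C) (I(C, f) = 3*((f + 4)/(C + 4*3)) = 3*((4 + f)/(C + 12)) = 3*((4 + f)/(12 + C)) = 3*(4 + f)/(12 + C))
(S(-2, 1) + I(D(5*(-3 - 5), -5), 6))² = ((4 - 1*1) + 3*(4 + 6)/(12 + 1))² = ((4 - 1) + 3*10/13)² = (3 + 3*(1/13)*10)² = (3 + 30/13)² = (69/13)² = 4761/169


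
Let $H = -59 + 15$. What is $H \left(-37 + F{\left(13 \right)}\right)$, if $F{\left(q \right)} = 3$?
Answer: $1496$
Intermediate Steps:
$H = -44$
$H \left(-37 + F{\left(13 \right)}\right) = - 44 \left(-37 + 3\right) = \left(-44\right) \left(-34\right) = 1496$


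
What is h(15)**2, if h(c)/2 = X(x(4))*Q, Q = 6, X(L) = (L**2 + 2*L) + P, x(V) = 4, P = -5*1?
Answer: 51984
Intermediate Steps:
P = -5
X(L) = -5 + L**2 + 2*L (X(L) = (L**2 + 2*L) - 5 = -5 + L**2 + 2*L)
h(c) = 228 (h(c) = 2*((-5 + 4**2 + 2*4)*6) = 2*((-5 + 16 + 8)*6) = 2*(19*6) = 2*114 = 228)
h(15)**2 = 228**2 = 51984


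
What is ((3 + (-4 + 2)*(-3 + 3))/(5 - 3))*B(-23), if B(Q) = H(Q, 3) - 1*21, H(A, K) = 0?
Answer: -63/2 ≈ -31.500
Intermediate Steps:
B(Q) = -21 (B(Q) = 0 - 1*21 = 0 - 21 = -21)
((3 + (-4 + 2)*(-3 + 3))/(5 - 3))*B(-23) = ((3 + (-4 + 2)*(-3 + 3))/(5 - 3))*(-21) = ((3 - 2*0)/2)*(-21) = ((3 + 0)*(½))*(-21) = (3*(½))*(-21) = (3/2)*(-21) = -63/2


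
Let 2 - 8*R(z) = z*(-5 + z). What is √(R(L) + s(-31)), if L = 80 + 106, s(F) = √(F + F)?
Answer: √(-4208 + I*√62) ≈ 0.0607 + 64.869*I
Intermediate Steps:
s(F) = √2*√F (s(F) = √(2*F) = √2*√F)
L = 186
R(z) = ¼ - z*(-5 + z)/8
√(R(L) + s(-31)) = √((¼ - ⅛*186² + (5/8)*186) + √2*√(-31)) = √((¼ - ⅛*34596 + 465/4) + √2*(I*√31)) = √((¼ - 8649/2 + 465/4) + I*√62) = √(-4208 + I*√62)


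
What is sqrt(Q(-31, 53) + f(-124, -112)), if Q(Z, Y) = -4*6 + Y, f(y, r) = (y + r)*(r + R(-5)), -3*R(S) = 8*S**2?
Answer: sqrt(379749)/3 ≈ 205.41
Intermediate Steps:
R(S) = -8*S**2/3
f(y, r) = (-200/3 + r)*(r + y) (f(y, r) = (y + r)*(r - 8/3*(-5)**2) = (r + y)*(r - 8/3*25) = (r + y)*(r - 200/3) = (r + y)*(-200/3 + r) = (-200/3 + r)*(r + y))
Q(Z, Y) = -24 + Y
sqrt(Q(-31, 53) + f(-124, -112)) = sqrt((-24 + 53) + ((-112)**2 - 200/3*(-112) - 200/3*(-124) - 112*(-124))) = sqrt(29 + (12544 + 22400/3 + 24800/3 + 13888)) = sqrt(29 + 126496/3) = sqrt(126583/3) = sqrt(379749)/3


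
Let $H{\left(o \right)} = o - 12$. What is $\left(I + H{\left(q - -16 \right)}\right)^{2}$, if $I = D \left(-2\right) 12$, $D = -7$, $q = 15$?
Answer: $34969$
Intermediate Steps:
$H{\left(o \right)} = -12 + o$
$I = 168$ ($I = \left(-7\right) \left(-2\right) 12 = 14 \cdot 12 = 168$)
$\left(I + H{\left(q - -16 \right)}\right)^{2} = \left(168 + \left(-12 + \left(15 - -16\right)\right)\right)^{2} = \left(168 + \left(-12 + \left(15 + 16\right)\right)\right)^{2} = \left(168 + \left(-12 + 31\right)\right)^{2} = \left(168 + 19\right)^{2} = 187^{2} = 34969$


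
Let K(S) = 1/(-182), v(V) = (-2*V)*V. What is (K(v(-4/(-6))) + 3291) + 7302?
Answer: 1927925/182 ≈ 10593.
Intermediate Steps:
v(V) = -2*V²
K(S) = -1/182
(K(v(-4/(-6))) + 3291) + 7302 = (-1/182 + 3291) + 7302 = 598961/182 + 7302 = 1927925/182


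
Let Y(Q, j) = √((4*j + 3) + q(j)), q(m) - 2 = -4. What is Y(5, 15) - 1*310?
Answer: -310 + √61 ≈ -302.19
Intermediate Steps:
q(m) = -2 (q(m) = 2 - 4 = -2)
Y(Q, j) = √(1 + 4*j) (Y(Q, j) = √((4*j + 3) - 2) = √((3 + 4*j) - 2) = √(1 + 4*j))
Y(5, 15) - 1*310 = √(1 + 4*15) - 1*310 = √(1 + 60) - 310 = √61 - 310 = -310 + √61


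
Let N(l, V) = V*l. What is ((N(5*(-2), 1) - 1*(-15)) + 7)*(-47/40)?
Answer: -141/10 ≈ -14.100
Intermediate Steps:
((N(5*(-2), 1) - 1*(-15)) + 7)*(-47/40) = ((1*(5*(-2)) - 1*(-15)) + 7)*(-47/40) = ((1*(-10) + 15) + 7)*(-47*1/40) = ((-10 + 15) + 7)*(-47/40) = (5 + 7)*(-47/40) = 12*(-47/40) = -141/10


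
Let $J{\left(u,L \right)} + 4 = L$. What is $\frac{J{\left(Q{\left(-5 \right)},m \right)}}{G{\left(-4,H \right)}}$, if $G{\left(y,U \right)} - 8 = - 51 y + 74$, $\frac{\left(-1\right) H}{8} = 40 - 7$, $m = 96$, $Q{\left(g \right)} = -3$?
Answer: $\frac{46}{143} \approx 0.32168$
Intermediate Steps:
$H = -264$ ($H = - 8 \left(40 - 7\right) = \left(-8\right) 33 = -264$)
$J{\left(u,L \right)} = -4 + L$
$G{\left(y,U \right)} = 82 - 51 y$ ($G{\left(y,U \right)} = 8 - \left(-74 + 51 y\right) = 82 - 51 y$)
$\frac{J{\left(Q{\left(-5 \right)},m \right)}}{G{\left(-4,H \right)}} = \frac{-4 + 96}{82 - -204} = \frac{92}{82 + 204} = \frac{92}{286} = 92 \cdot \frac{1}{286} = \frac{46}{143}$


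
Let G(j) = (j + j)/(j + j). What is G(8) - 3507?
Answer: -3506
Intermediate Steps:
G(j) = 1 (G(j) = (2*j)/((2*j)) = (2*j)*(1/(2*j)) = 1)
G(8) - 3507 = 1 - 3507 = -3506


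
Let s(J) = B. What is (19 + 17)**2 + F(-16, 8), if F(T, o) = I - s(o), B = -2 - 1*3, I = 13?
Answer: 1314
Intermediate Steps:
B = -5 (B = -2 - 3 = -5)
s(J) = -5
F(T, o) = 18 (F(T, o) = 13 - 1*(-5) = 13 + 5 = 18)
(19 + 17)**2 + F(-16, 8) = (19 + 17)**2 + 18 = 36**2 + 18 = 1296 + 18 = 1314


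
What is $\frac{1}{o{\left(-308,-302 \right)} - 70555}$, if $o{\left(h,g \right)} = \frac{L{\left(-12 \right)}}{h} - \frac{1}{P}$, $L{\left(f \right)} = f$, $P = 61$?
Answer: $- \frac{4697}{331396729} \approx -1.4173 \cdot 10^{-5}$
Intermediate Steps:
$o{\left(h,g \right)} = - \frac{1}{61} - \frac{12}{h}$ ($o{\left(h,g \right)} = - \frac{12}{h} - \frac{1}{61} = - \frac{1}{61} - \frac{12}{h}$)
$\frac{1}{o{\left(-308,-302 \right)} - 70555} = \frac{1}{\frac{-732 - -308}{61 \left(-308\right)} - 70555} = \frac{1}{\frac{1}{61} \left(- \frac{1}{308}\right) \left(-732 + 308\right) - 70555} = \frac{1}{\frac{1}{61} \left(- \frac{1}{308}\right) \left(-424\right) - 70555} = \frac{1}{\frac{106}{4697} - 70555} = \frac{1}{- \frac{331396729}{4697}} = - \frac{4697}{331396729}$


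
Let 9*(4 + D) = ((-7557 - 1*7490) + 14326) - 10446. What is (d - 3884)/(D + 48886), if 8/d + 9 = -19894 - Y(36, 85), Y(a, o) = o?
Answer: -174675150/2142568687 ≈ -0.081526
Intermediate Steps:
D = -11203/9 (D = -4 + (((-7557 - 1*7490) + 14326) - 10446)/9 = -4 + (((-7557 - 7490) + 14326) - 10446)/9 = -4 + ((-15047 + 14326) - 10446)/9 = -4 + (-721 - 10446)/9 = -4 + (⅑)*(-11167) = -4 - 11167/9 = -11203/9 ≈ -1244.8)
d = -2/4997 (d = 8/(-9 + (-19894 - 1*85)) = 8/(-9 + (-19894 - 85)) = 8/(-9 - 19979) = 8/(-19988) = 8*(-1/19988) = -2/4997 ≈ -0.00040024)
(d - 3884)/(D + 48886) = (-2/4997 - 3884)/(-11203/9 + 48886) = -19408350/(4997*428771/9) = -19408350/4997*9/428771 = -174675150/2142568687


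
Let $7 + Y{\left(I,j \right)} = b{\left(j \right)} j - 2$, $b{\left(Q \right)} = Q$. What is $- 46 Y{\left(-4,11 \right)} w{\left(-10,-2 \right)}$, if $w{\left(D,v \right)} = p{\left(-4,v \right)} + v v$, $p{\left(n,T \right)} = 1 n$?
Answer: $0$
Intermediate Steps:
$Y{\left(I,j \right)} = -9 + j^{2}$ ($Y{\left(I,j \right)} = -7 + \left(j j - 2\right) = -7 + \left(j^{2} - 2\right) = -7 + \left(-2 + j^{2}\right) = -9 + j^{2}$)
$p{\left(n,T \right)} = n$
$w{\left(D,v \right)} = -4 + v^{2}$ ($w{\left(D,v \right)} = -4 + v v = -4 + v^{2}$)
$- 46 Y{\left(-4,11 \right)} w{\left(-10,-2 \right)} = - 46 \left(-9 + 11^{2}\right) \left(-4 + \left(-2\right)^{2}\right) = - 46 \left(-9 + 121\right) \left(-4 + 4\right) = \left(-46\right) 112 \cdot 0 = \left(-5152\right) 0 = 0$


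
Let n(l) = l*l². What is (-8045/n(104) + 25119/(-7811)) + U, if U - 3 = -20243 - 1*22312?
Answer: -373903496478919/8786312704 ≈ -42555.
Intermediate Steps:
n(l) = l³
U = -42552 (U = 3 + (-20243 - 1*22312) = 3 + (-20243 - 22312) = 3 - 42555 = -42552)
(-8045/n(104) + 25119/(-7811)) + U = (-8045/(104³) + 25119/(-7811)) - 42552 = (-8045/1124864 + 25119*(-1/7811)) - 42552 = (-8045*1/1124864 - 25119/7811) - 42552 = (-8045/1124864 - 25119/7811) - 42552 = -28318298311/8786312704 - 42552 = -373903496478919/8786312704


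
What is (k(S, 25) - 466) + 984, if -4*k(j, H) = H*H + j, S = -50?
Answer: 1497/4 ≈ 374.25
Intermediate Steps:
k(j, H) = -j/4 - H²/4 (k(j, H) = -(H*H + j)/4 = -(H² + j)/4 = -(j + H²)/4 = -j/4 - H²/4)
(k(S, 25) - 466) + 984 = ((-¼*(-50) - ¼*25²) - 466) + 984 = ((25/2 - ¼*625) - 466) + 984 = ((25/2 - 625/4) - 466) + 984 = (-575/4 - 466) + 984 = -2439/4 + 984 = 1497/4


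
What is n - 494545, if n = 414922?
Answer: -79623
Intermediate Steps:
n - 494545 = 414922 - 494545 = -79623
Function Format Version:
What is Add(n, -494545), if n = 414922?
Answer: -79623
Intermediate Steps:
Add(n, -494545) = Add(414922, -494545) = -79623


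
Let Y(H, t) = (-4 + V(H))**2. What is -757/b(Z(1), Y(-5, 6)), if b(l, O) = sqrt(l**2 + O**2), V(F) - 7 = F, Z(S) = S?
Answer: -757*sqrt(17)/17 ≈ -183.60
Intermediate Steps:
V(F) = 7 + F
Y(H, t) = (3 + H)**2 (Y(H, t) = (-4 + (7 + H))**2 = (3 + H)**2)
b(l, O) = sqrt(O**2 + l**2)
-757/b(Z(1), Y(-5, 6)) = -757/sqrt(((3 - 5)**2)**2 + 1**2) = -757/sqrt(((-2)**2)**2 + 1) = -757/sqrt(4**2 + 1) = -757/sqrt(16 + 1) = -757*sqrt(17)/17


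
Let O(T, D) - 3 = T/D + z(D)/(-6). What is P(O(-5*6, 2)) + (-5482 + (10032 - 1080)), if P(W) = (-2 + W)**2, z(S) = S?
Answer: 33079/9 ≈ 3675.4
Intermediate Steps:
O(T, D) = 3 - D/6 + T/D (O(T, D) = 3 + (T/D + D/(-6)) = 3 + (T/D + D*(-1/6)) = 3 + (T/D - D/6) = 3 + (-D/6 + T/D) = 3 - D/6 + T/D)
P(O(-5*6, 2)) + (-5482 + (10032 - 1080)) = (-2 + (3 - 1/6*2 - 5*6/2))**2 + (-5482 + (10032 - 1080)) = (-2 + (3 - 1/3 - 30*1/2))**2 + (-5482 + 8952) = (-2 + (3 - 1/3 - 15))**2 + 3470 = (-2 - 37/3)**2 + 3470 = (-43/3)**2 + 3470 = 1849/9 + 3470 = 33079/9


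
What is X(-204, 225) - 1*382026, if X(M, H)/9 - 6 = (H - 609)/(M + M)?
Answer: -6493380/17 ≈ -3.8196e+5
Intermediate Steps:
X(M, H) = 54 + 9*(-609 + H)/(2*M) (X(M, H) = 54 + 9*((H - 609)/(M + M)) = 54 + 9*((-609 + H)/((2*M))) = 54 + 9*((-609 + H)*(1/(2*M))) = 54 + 9*((-609 + H)/(2*M)) = 54 + 9*(-609 + H)/(2*M))
X(-204, 225) - 1*382026 = (9/2)*(-609 + 225 + 12*(-204))/(-204) - 1*382026 = (9/2)*(-1/204)*(-609 + 225 - 2448) - 382026 = (9/2)*(-1/204)*(-2832) - 382026 = 1062/17 - 382026 = -6493380/17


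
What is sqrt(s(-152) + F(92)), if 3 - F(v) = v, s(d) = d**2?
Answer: sqrt(23015) ≈ 151.71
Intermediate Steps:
F(v) = 3 - v
sqrt(s(-152) + F(92)) = sqrt((-152)**2 + (3 - 1*92)) = sqrt(23104 + (3 - 92)) = sqrt(23104 - 89) = sqrt(23015)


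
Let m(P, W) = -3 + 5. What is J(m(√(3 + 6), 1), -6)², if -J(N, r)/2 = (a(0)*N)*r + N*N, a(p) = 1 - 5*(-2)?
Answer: 65536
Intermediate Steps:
a(p) = 11 (a(p) = 1 + 10 = 11)
m(P, W) = 2
J(N, r) = -2*N² - 22*N*r (J(N, r) = -2*((11*N)*r + N*N) = -2*(11*N*r + N²) = -2*(N² + 11*N*r) = -2*N² - 22*N*r)
J(m(√(3 + 6), 1), -6)² = (-2*2*(2 + 11*(-6)))² = (-2*2*(2 - 66))² = (-2*2*(-64))² = 256² = 65536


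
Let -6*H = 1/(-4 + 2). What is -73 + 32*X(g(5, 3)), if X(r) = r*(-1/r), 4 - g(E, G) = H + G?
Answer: -105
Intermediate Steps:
H = 1/12 (H = -1/(6*(-4 + 2)) = -⅙/(-2) = -⅙*(-½) = 1/12 ≈ 0.083333)
g(E, G) = 47/12 - G (g(E, G) = 4 - (1/12 + G) = 4 + (-1/12 - G) = 47/12 - G)
X(r) = -1
-73 + 32*X(g(5, 3)) = -73 + 32*(-1) = -73 - 32 = -105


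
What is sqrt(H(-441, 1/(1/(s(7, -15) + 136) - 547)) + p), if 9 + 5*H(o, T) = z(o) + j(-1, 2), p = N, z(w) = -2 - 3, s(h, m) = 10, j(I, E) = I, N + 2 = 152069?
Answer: 48*sqrt(66) ≈ 389.95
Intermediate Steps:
N = 152067 (N = -2 + 152069 = 152067)
z(w) = -5
p = 152067
H(o, T) = -3 (H(o, T) = -9/5 + (-5 - 1)/5 = -9/5 + (1/5)*(-6) = -9/5 - 6/5 = -3)
sqrt(H(-441, 1/(1/(s(7, -15) + 136) - 547)) + p) = sqrt(-3 + 152067) = sqrt(152064) = 48*sqrt(66)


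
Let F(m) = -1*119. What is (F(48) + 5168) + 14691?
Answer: 19740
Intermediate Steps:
F(m) = -119
(F(48) + 5168) + 14691 = (-119 + 5168) + 14691 = 5049 + 14691 = 19740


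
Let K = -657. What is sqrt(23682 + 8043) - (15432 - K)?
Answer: -16089 + 15*sqrt(141) ≈ -15911.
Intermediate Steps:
sqrt(23682 + 8043) - (15432 - K) = sqrt(23682 + 8043) - (15432 - 1*(-657)) = sqrt(31725) - (15432 + 657) = 15*sqrt(141) - 1*16089 = 15*sqrt(141) - 16089 = -16089 + 15*sqrt(141)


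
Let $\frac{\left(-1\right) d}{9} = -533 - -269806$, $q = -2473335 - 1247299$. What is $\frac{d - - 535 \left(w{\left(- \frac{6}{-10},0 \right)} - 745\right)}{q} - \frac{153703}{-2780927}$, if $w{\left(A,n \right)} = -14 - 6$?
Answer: $\frac{4224746755133}{5173405773859} \approx 0.81663$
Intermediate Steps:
$q = -3720634$ ($q = -2473335 - 1247299 = -3720634$)
$d = -2423457$ ($d = - 9 \left(-533 - -269806\right) = - 9 \left(-533 + 269806\right) = \left(-9\right) 269273 = -2423457$)
$w{\left(A,n \right)} = -20$ ($w{\left(A,n \right)} = -14 - 6 = -20$)
$\frac{d - - 535 \left(w{\left(- \frac{6}{-10},0 \right)} - 745\right)}{q} - \frac{153703}{-2780927} = \frac{-2423457 - - 535 \left(-20 - 745\right)}{-3720634} - \frac{153703}{-2780927} = \left(-2423457 - \left(-535\right) \left(-765\right)\right) \left(- \frac{1}{3720634}\right) - - \frac{153703}{2780927} = \left(-2423457 - 409275\right) \left(- \frac{1}{3720634}\right) + \frac{153703}{2780927} = \left(-2832732\right) \left(- \frac{1}{3720634}\right) + \frac{153703}{2780927} = \frac{1416366}{1860317} + \frac{153703}{2780927} = \frac{4224746755133}{5173405773859}$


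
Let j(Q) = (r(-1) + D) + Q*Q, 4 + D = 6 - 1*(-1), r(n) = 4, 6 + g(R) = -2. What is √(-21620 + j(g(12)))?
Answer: I*√21549 ≈ 146.8*I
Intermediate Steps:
g(R) = -8 (g(R) = -6 - 2 = -8)
D = 3 (D = -4 + (6 - 1*(-1)) = -4 + (6 + 1) = -4 + 7 = 3)
j(Q) = 7 + Q² (j(Q) = (4 + 3) + Q*Q = 7 + Q²)
√(-21620 + j(g(12))) = √(-21620 + (7 + (-8)²)) = √(-21620 + (7 + 64)) = √(-21620 + 71) = √(-21549) = I*√21549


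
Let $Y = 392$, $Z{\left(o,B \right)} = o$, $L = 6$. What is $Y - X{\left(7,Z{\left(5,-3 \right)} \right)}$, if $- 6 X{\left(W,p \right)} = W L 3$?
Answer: $413$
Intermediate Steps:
$X{\left(W,p \right)} = - 3 W$ ($X{\left(W,p \right)} = - \frac{W 6 \cdot 3}{6} = - \frac{6 W 3}{6} = - \frac{18 W}{6} = - 3 W$)
$Y - X{\left(7,Z{\left(5,-3 \right)} \right)} = 392 - \left(-3\right) 7 = 392 - -21 = 392 + 21 = 413$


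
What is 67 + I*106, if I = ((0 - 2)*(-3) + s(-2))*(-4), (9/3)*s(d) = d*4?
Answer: -4039/3 ≈ -1346.3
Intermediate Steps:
s(d) = 4*d/3 (s(d) = (d*4)/3 = (4*d)/3 = 4*d/3)
I = -40/3 (I = ((0 - 2)*(-3) + (4/3)*(-2))*(-4) = (-2*(-3) - 8/3)*(-4) = (6 - 8/3)*(-4) = (10/3)*(-4) = -40/3 ≈ -13.333)
67 + I*106 = 67 - 40/3*106 = 67 - 4240/3 = -4039/3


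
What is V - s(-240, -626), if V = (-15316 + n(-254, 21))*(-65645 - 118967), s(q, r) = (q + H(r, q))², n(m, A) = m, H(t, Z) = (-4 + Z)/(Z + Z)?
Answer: 41390661365879/14400 ≈ 2.8744e+9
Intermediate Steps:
H(t, Z) = (-4 + Z)/(2*Z) (H(t, Z) = (-4 + Z)/((2*Z)) = (-4 + Z)*(1/(2*Z)) = (-4 + Z)/(2*Z))
s(q, r) = (q + (-4 + q)/(2*q))²
V = 2874408840 (V = (-15316 - 254)*(-65645 - 118967) = -15570*(-184612) = 2874408840)
V - s(-240, -626) = 2874408840 - (-4 - 240 + 2*(-240)²)²/(4*(-240)²) = 2874408840 - (-4 - 240 + 2*57600)²/(4*57600) = 2874408840 - (-4 - 240 + 115200)²/(4*57600) = 2874408840 - 114956²/(4*57600) = 2874408840 - 13214881936/(4*57600) = 2874408840 - 1*825930121/14400 = 2874408840 - 825930121/14400 = 41390661365879/14400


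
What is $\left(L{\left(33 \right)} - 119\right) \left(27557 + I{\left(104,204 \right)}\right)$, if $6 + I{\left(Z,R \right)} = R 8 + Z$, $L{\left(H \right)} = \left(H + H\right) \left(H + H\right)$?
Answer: $124089019$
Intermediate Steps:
$L{\left(H \right)} = 4 H^{2}$ ($L{\left(H \right)} = 2 H 2 H = 4 H^{2}$)
$I{\left(Z,R \right)} = -6 + Z + 8 R$ ($I{\left(Z,R \right)} = -6 + \left(R 8 + Z\right) = -6 + \left(8 R + Z\right) = -6 + \left(Z + 8 R\right) = -6 + Z + 8 R$)
$\left(L{\left(33 \right)} - 119\right) \left(27557 + I{\left(104,204 \right)}\right) = \left(4 \cdot 33^{2} - 119\right) \left(27557 + \left(-6 + 104 + 8 \cdot 204\right)\right) = \left(4 \cdot 1089 - 119\right) \left(27557 + \left(-6 + 104 + 1632\right)\right) = \left(4356 - 119\right) \left(27557 + 1730\right) = 4237 \cdot 29287 = 124089019$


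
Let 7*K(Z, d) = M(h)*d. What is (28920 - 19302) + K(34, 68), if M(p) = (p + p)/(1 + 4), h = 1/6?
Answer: 1009958/105 ≈ 9618.6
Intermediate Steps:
h = ⅙ ≈ 0.16667
M(p) = 2*p/5 (M(p) = (2*p)/5 = (2*p)*(⅕) = 2*p/5)
K(Z, d) = d/105 (K(Z, d) = (((⅖)*(⅙))*d)/7 = (d/15)/7 = d/105)
(28920 - 19302) + K(34, 68) = (28920 - 19302) + (1/105)*68 = 9618 + 68/105 = 1009958/105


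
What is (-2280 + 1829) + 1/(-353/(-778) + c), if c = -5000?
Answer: -1754231575/3889647 ≈ -451.00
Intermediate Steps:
(-2280 + 1829) + 1/(-353/(-778) + c) = (-2280 + 1829) + 1/(-353/(-778) - 5000) = -451 + 1/(-353*(-1/778) - 5000) = -451 + 1/(353/778 - 5000) = -451 + 1/(-3889647/778) = -451 - 778/3889647 = -1754231575/3889647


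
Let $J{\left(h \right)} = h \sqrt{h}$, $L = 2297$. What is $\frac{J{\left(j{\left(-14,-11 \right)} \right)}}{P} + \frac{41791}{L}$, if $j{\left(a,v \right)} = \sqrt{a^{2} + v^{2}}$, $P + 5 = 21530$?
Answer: $\frac{41791}{2297} + \frac{317^{\frac{3}{4}}}{21525} \approx 18.197$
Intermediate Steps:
$P = 21525$ ($P = -5 + 21530 = 21525$)
$J{\left(h \right)} = h^{\frac{3}{2}}$
$\frac{J{\left(j{\left(-14,-11 \right)} \right)}}{P} + \frac{41791}{L} = \frac{\left(\sqrt{\left(-14\right)^{2} + \left(-11\right)^{2}}\right)^{\frac{3}{2}}}{21525} + \frac{41791}{2297} = \left(\sqrt{196 + 121}\right)^{\frac{3}{2}} \cdot \frac{1}{21525} + 41791 \cdot \frac{1}{2297} = \left(\sqrt{317}\right)^{\frac{3}{2}} \cdot \frac{1}{21525} + \frac{41791}{2297} = 317^{\frac{3}{4}} \cdot \frac{1}{21525} + \frac{41791}{2297} = \frac{317^{\frac{3}{4}}}{21525} + \frac{41791}{2297} = \frac{41791}{2297} + \frac{317^{\frac{3}{4}}}{21525}$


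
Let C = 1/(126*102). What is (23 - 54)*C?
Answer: -31/12852 ≈ -0.0024121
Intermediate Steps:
C = 1/12852 (C = (1/126)*(1/102) = 1/12852 ≈ 7.7809e-5)
(23 - 54)*C = (23 - 54)*(1/12852) = -31*1/12852 = -31/12852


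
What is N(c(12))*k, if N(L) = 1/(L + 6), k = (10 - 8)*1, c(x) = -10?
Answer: -½ ≈ -0.50000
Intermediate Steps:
k = 2 (k = 2*1 = 2)
N(L) = 1/(6 + L)
N(c(12))*k = 2/(6 - 10) = 2/(-4) = -¼*2 = -½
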